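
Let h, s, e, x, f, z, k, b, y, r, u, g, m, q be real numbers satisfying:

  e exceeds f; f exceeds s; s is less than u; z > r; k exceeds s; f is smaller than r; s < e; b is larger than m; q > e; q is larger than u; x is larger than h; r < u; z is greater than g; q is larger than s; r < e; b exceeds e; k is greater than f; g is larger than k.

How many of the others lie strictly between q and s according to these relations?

Chaining upward from s reaches: f, r, u, k, e, b, g, z.
Chaining downward from q reaches: f, r, u, e.
Strictly between s and q are those in both lists: f, r, u, e — 4 elements.

4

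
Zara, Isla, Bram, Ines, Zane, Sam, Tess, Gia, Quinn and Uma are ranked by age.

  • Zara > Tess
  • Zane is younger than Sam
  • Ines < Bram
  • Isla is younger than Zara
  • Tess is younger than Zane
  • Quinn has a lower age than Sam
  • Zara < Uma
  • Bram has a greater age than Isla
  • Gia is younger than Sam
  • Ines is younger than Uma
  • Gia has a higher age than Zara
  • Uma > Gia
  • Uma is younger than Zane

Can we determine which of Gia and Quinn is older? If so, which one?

undetermined

Following every chain through Gia: above Gia we get Uma, Zane, Sam; below Gia we get Tess, Isla, Zara.
Quinn is not reached, and no chain runs the other way from Quinn to Gia.
So the given relations leave the order of Gia and Quinn undetermined.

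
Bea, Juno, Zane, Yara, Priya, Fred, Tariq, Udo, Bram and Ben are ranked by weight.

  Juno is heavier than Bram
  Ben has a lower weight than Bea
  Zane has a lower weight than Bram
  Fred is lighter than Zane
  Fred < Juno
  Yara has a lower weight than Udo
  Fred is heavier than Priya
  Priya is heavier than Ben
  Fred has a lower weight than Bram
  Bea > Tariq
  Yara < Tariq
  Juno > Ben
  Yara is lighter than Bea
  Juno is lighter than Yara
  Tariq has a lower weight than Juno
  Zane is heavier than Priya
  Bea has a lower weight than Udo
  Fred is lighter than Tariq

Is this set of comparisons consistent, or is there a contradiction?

Chaining the given relations yields Juno < Yara < Tariq, so Juno < Tariq. But one relation states Tariq < Juno. These cannot both hold.

inconsistent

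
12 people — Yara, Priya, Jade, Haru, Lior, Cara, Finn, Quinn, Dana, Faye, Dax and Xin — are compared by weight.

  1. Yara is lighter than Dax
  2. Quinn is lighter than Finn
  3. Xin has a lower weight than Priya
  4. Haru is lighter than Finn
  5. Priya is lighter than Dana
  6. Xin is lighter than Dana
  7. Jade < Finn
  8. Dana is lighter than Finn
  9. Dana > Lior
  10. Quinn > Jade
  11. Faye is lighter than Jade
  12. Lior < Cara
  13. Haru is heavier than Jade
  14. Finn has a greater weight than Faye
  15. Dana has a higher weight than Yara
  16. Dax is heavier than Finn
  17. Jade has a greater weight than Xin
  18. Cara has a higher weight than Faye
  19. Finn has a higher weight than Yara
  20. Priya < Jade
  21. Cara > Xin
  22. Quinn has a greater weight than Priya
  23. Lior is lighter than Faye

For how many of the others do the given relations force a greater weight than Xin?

8

Directly above Xin: Priya, Jade, Dana, Cara.
One step further: Quinn, Haru, Finn (7 so far).
One step further: Dax (8 so far).
No other element is forced above Xin by the given relations, so the count is 8.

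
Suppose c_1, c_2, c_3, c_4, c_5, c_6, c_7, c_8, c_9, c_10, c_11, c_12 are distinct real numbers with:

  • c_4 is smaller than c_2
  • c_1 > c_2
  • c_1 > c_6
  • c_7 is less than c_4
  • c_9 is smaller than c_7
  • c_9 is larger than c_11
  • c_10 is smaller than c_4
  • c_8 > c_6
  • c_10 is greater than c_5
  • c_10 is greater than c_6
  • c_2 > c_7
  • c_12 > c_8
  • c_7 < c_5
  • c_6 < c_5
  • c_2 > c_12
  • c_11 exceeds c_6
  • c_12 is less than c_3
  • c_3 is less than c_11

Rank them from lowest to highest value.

Nothing is placed below c_6, so it is least; from there c_6 < c_8; c_8 < c_12; c_12 < c_3; c_3 < c_11; c_11 < c_9; c_9 < c_7; c_7 < c_5; c_5 < c_10; c_10 < c_4; c_4 < c_2; c_2 < c_1, each given directly.

c_6 < c_8 < c_12 < c_3 < c_11 < c_9 < c_7 < c_5 < c_10 < c_4 < c_2 < c_1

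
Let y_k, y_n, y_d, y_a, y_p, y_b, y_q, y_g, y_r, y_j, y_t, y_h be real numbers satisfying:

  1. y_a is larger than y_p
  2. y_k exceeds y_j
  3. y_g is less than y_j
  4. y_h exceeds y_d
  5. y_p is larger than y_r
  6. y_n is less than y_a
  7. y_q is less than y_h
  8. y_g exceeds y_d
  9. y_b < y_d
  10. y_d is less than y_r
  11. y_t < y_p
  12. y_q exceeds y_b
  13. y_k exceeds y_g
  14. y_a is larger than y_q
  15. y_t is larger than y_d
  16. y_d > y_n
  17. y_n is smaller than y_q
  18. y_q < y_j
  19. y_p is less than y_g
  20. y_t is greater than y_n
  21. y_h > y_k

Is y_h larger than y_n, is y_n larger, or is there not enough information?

y_h

y_n < y_d and y_d < y_t give y_n < y_t.
With y_t < y_p: y_n < y_d < y_t < y_p.
Then y_p < y_g extends the chain to y_g.
Then y_g < y_j extends the chain to y_j.
Then y_j < y_k extends the chain to y_k.
Then y_k < y_h extends the chain to y_h.
So y_h is larger.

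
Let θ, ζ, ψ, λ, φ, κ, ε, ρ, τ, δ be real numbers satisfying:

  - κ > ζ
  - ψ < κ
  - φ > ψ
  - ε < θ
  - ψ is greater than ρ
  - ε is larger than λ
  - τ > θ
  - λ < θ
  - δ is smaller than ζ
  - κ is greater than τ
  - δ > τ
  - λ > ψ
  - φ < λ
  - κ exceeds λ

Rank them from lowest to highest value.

ρ < ψ < φ < λ < ε < θ < τ < δ < ζ < κ

Nothing is placed below ρ, so it is least; from there ρ < ψ; ψ < φ; φ < λ; λ < ε; ε < θ; θ < τ; τ < δ; δ < ζ; ζ < κ, each given directly.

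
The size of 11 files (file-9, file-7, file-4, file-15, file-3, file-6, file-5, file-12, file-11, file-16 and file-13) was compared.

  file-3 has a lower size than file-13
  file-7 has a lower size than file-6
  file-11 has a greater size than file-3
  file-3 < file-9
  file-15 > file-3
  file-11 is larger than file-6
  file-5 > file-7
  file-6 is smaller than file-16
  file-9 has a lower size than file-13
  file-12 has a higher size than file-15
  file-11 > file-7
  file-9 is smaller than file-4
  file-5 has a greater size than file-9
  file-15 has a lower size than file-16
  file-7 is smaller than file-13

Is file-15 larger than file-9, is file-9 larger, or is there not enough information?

undetermined

Following every chain through file-15: above file-15 we get file-12, file-16; below file-15 we get file-3.
file-9 is not reached, and no chain runs the other way from file-9 to file-15.
So the given relations leave the order of file-15 and file-9 undetermined.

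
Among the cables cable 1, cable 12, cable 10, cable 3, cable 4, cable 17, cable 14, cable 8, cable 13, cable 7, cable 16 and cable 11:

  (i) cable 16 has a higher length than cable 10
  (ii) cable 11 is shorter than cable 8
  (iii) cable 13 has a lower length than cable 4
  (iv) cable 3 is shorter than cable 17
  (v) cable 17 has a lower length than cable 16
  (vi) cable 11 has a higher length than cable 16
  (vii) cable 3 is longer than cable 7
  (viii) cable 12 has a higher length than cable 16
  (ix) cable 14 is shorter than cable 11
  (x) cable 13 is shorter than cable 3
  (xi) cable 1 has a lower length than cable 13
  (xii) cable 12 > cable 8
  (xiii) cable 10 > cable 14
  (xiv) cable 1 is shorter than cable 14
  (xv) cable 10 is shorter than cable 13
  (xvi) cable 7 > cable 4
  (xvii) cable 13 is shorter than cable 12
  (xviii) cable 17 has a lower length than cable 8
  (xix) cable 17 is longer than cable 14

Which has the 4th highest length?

cable 16

Chaining the given pairs: cable 1 < cable 14 < cable 10 < cable 13 < cable 4 < cable 7 < cable 3 < cable 17 < cable 16 < cable 11 < cable 8 < cable 12.
The 4th largest is cable 16.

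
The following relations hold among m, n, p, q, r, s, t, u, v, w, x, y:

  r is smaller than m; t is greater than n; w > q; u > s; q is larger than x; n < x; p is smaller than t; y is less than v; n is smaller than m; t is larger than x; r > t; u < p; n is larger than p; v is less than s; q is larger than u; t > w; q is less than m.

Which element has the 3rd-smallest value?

s

Piecing the relations together gives one ordering: y < v < s < u < p < n < x < q < w < t < r < m.
Counting 3 from the smallest end gives s.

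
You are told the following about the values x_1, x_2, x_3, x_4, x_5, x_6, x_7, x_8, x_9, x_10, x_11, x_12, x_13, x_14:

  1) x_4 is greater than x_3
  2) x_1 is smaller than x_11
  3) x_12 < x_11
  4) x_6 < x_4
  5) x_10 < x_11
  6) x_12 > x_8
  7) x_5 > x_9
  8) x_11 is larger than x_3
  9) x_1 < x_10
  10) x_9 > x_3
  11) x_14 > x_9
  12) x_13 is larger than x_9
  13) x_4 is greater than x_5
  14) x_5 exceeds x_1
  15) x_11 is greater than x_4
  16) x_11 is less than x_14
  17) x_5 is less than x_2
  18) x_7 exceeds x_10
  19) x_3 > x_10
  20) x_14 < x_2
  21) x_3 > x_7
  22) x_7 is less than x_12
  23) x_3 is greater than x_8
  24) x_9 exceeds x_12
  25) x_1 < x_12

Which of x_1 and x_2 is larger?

x_2

Link the given pairs in sequence: x_1 < x_10; x_10 < x_7; x_7 < x_12; x_12 < x_9; x_9 < x_5; x_5 < x_4; x_4 < x_11; x_11 < x_14; x_14 < x_2.
Together: x_1 < x_10 < x_7 < x_12 < x_9 < x_5 < x_4 < x_11 < x_14 < x_2.
So x_1 < x_2; x_2 is the larger of the two.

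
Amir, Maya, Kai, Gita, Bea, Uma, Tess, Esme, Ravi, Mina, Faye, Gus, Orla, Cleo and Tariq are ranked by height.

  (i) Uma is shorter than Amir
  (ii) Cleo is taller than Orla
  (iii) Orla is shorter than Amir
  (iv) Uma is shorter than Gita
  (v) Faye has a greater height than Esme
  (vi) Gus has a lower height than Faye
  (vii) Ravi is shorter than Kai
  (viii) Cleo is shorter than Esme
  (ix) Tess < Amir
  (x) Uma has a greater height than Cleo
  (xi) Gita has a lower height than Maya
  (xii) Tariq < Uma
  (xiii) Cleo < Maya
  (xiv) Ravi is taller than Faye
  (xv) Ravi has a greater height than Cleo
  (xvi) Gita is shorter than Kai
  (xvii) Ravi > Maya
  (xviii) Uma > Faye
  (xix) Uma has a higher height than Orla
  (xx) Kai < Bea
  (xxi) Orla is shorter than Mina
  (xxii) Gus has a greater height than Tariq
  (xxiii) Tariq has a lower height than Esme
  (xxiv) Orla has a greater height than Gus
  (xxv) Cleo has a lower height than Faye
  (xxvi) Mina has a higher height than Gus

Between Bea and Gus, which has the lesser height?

Link the given pairs in sequence: Gus < Orla; Orla < Cleo; Cleo < Esme; Esme < Faye; Faye < Uma; Uma < Gita; Gita < Maya; Maya < Ravi; Ravi < Kai; Kai < Bea.
Together: Gus < Orla < Cleo < Esme < Faye < Uma < Gita < Maya < Ravi < Kai < Bea.
So Gus < Bea; Gus is the shorter of the two.

Gus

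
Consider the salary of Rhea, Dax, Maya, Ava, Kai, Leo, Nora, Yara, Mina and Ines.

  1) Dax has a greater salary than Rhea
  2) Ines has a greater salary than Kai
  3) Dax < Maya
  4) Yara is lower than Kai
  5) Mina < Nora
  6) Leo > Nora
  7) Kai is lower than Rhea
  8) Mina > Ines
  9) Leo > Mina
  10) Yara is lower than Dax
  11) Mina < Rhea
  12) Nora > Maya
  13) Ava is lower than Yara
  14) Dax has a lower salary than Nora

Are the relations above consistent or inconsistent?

consistent

Every relation is compatible with Ava < Yara < Kai < Ines < Mina < Rhea < Dax < Maya < Nora < Leo; the set is consistent.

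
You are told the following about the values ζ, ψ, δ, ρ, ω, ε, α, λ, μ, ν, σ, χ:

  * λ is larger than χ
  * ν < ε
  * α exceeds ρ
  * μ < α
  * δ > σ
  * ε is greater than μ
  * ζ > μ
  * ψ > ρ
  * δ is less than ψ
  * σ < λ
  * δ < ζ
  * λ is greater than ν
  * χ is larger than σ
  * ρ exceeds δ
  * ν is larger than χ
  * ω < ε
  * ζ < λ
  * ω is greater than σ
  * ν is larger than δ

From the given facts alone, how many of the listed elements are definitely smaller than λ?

6

The elements the relations force below λ are σ, χ, μ, δ, ν, ζ — no chain reaches any other.
That is 6.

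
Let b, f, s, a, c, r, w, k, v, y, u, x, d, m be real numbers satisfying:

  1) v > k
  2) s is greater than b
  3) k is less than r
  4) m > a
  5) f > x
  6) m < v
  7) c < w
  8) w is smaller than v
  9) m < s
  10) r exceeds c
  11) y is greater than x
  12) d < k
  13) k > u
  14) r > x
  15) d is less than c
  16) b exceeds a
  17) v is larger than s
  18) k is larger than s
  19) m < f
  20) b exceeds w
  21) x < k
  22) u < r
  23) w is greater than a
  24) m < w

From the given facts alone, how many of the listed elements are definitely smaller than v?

10

Directly below v: m, w, s, k.
One step further: x, d, a, u, c, b (10 so far).
Nothing else is reachable below v; 10 in all.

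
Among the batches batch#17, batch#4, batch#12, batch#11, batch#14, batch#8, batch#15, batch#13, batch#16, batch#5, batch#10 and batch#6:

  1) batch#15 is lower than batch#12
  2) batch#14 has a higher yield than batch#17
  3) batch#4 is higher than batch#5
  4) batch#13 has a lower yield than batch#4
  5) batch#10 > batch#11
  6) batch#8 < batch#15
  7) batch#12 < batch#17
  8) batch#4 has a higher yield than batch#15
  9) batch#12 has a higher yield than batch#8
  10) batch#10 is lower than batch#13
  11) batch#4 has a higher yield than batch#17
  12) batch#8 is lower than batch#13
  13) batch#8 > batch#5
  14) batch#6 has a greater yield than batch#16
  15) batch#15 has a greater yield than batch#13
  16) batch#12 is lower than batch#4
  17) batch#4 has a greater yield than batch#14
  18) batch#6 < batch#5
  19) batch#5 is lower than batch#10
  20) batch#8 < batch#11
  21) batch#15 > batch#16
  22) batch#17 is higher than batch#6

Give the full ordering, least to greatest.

The consecutive links are each given: batch#16 < batch#6; batch#6 < batch#5; batch#5 < batch#8; batch#8 < batch#11; batch#11 < batch#10; batch#10 < batch#13; batch#13 < batch#15; batch#15 < batch#12; batch#12 < batch#17; batch#17 < batch#14; batch#14 < batch#4.

batch#16 < batch#6 < batch#5 < batch#8 < batch#11 < batch#10 < batch#13 < batch#15 < batch#12 < batch#17 < batch#14 < batch#4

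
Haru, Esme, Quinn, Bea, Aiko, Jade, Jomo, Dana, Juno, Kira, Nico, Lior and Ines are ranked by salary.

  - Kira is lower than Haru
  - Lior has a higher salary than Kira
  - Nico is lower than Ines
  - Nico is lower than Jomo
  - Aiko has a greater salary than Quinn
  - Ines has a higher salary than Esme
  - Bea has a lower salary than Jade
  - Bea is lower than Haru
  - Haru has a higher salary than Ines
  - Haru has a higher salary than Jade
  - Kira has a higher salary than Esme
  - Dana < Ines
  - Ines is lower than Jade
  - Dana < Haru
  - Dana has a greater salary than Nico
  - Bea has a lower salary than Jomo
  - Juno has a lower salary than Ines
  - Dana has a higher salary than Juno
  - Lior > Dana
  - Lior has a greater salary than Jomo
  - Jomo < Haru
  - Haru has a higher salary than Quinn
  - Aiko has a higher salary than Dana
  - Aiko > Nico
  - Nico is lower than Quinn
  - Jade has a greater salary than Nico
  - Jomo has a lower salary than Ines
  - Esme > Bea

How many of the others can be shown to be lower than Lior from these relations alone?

Directly below Lior: Kira, Jomo, Dana.
One step further: Nico, Bea, Esme, Juno (7 so far).
Nothing else is reachable below Lior; 7 in all.

7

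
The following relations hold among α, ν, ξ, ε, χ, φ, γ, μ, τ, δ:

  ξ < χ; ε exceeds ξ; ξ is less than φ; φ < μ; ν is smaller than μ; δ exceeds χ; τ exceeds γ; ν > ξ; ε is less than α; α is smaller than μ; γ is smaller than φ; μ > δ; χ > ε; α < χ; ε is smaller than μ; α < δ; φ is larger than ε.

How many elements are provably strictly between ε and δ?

2

The relations place ε below δ. An element lies strictly between them when it is forced above ε and also forced below δ.
Above ε: {α, χ, φ, μ}. Below δ: {ξ, α, χ}.
Intersection: {α, χ} — 2.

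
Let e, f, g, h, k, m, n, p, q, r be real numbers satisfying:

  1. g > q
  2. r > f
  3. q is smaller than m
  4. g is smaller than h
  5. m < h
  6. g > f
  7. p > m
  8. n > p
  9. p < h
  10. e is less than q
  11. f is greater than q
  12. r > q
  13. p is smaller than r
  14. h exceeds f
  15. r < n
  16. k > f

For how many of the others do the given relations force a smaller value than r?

From r the given relations immediately reach q, f, p.
From those, e, m — 5 in total.
Nothing else is reachable below r; 5 in all.

5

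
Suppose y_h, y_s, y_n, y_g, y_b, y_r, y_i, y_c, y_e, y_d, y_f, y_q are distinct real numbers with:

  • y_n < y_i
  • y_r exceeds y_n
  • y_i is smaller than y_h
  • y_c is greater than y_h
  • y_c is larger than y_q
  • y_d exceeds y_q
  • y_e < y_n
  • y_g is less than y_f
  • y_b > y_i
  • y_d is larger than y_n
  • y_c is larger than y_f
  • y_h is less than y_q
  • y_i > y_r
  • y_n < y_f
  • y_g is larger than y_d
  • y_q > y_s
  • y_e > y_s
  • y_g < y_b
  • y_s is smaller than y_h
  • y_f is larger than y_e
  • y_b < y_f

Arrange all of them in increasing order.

Nothing is placed below y_s, so it is least; from there y_s < y_e; y_e < y_n; y_n < y_r; y_r < y_i; y_i < y_h; y_h < y_q; y_q < y_d; y_d < y_g; y_g < y_b; y_b < y_f; y_f < y_c, each given directly.

y_s < y_e < y_n < y_r < y_i < y_h < y_q < y_d < y_g < y_b < y_f < y_c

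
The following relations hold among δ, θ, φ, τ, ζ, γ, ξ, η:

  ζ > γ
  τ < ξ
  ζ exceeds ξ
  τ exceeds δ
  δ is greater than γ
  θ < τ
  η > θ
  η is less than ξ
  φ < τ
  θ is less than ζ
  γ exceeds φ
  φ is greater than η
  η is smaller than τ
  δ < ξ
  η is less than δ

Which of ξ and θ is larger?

Link the given pairs in sequence: θ < η; η < φ; φ < γ; γ < δ; δ < τ; τ < ξ.
Chaining these gives θ < η < φ < γ < δ < τ < ξ.
So θ < ξ; ξ is the larger of the two.

ξ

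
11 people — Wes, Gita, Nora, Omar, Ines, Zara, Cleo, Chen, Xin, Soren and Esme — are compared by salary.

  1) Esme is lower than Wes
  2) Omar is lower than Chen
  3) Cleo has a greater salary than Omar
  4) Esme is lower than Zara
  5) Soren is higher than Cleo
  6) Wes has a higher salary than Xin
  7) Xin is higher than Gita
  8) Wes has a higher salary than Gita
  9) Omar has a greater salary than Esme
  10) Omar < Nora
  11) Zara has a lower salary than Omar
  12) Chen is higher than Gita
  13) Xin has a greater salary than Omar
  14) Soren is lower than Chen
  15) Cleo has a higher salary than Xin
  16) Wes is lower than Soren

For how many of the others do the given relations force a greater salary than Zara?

7

The elements the relations force above Zara are Omar, Xin, Nora, Cleo, Wes, Soren, Chen — no chain reaches any other.
That is 7.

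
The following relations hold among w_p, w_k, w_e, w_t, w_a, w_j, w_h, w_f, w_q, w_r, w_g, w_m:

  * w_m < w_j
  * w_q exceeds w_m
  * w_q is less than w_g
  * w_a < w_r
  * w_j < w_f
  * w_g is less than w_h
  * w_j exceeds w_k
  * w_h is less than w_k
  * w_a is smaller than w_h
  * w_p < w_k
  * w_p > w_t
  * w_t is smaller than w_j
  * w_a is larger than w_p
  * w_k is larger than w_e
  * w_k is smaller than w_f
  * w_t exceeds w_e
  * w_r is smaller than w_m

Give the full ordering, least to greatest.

w_e < w_t < w_p < w_a < w_r < w_m < w_q < w_g < w_h < w_k < w_j < w_f

The consecutive links are each given: w_e < w_t; w_t < w_p; w_p < w_a; w_a < w_r; w_r < w_m; w_m < w_q; w_q < w_g; w_g < w_h; w_h < w_k; w_k < w_j; w_j < w_f.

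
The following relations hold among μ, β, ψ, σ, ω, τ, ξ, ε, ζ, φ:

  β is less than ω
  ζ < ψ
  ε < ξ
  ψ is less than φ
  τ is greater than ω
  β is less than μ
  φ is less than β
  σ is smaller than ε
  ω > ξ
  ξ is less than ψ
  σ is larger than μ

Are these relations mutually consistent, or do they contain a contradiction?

inconsistent

We have ξ < ψ stated directly, yet also ψ < φ < β < μ < σ < ε < ξ by chaining the others — so ψ < ξ. Contradiction.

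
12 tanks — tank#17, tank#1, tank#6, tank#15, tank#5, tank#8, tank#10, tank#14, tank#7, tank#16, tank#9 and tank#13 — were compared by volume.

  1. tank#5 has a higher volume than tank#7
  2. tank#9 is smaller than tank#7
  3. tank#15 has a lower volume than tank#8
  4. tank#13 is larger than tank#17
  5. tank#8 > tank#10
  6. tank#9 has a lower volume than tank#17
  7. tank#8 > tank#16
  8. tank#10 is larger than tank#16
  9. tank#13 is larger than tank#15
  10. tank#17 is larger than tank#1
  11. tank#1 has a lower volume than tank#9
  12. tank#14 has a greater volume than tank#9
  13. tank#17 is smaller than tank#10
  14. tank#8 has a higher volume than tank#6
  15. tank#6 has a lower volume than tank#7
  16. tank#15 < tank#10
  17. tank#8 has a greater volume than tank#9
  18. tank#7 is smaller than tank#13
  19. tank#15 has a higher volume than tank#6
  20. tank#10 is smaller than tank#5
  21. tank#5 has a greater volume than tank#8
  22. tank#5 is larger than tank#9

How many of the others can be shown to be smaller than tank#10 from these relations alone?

6

The elements the relations force below tank#10 are tank#1, tank#6, tank#9, tank#15, tank#17, tank#16 — no chain reaches any other.
That is 6.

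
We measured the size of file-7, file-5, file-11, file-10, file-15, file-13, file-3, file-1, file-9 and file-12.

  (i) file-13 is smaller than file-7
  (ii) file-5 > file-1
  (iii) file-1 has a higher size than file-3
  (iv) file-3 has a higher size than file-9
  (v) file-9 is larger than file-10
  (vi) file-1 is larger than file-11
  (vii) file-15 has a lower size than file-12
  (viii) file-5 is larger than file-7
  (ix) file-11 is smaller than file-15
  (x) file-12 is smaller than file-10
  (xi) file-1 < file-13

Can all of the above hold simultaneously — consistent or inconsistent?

consistent

The single ordering file-11 < file-15 < file-12 < file-10 < file-9 < file-3 < file-1 < file-13 < file-7 < file-5 satisfies every listed relation, so no contradiction arises.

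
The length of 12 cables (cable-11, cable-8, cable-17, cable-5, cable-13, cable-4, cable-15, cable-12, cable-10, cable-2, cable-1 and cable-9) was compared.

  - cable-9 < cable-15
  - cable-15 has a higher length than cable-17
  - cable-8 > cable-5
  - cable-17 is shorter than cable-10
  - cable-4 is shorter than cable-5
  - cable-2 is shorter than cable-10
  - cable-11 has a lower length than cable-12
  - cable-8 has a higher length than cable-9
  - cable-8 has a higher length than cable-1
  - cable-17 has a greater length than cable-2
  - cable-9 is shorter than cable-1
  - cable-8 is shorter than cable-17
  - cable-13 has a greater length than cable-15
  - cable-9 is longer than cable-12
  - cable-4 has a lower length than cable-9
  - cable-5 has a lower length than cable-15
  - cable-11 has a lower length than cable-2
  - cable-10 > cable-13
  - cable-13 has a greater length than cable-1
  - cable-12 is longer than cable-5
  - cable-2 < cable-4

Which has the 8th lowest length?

The consecutive relations fix a unique order: cable-11 < cable-2 < cable-4 < cable-5 < cable-12 < cable-9 < cable-1 < cable-8 < cable-17 < cable-15 < cable-13 < cable-10.
The 8th smallest is cable-8.

cable-8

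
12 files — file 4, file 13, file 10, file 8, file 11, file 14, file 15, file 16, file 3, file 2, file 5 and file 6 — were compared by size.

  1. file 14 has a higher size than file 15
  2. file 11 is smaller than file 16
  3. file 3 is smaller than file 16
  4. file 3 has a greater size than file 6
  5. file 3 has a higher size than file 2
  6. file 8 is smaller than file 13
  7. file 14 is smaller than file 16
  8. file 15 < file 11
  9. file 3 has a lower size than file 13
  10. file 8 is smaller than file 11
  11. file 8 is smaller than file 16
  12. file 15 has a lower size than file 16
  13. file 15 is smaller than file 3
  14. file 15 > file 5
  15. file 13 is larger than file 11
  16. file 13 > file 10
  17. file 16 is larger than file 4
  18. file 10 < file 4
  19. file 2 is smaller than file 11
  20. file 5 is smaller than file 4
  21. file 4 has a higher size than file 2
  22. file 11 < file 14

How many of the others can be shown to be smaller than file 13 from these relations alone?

8

Directly below file 13: file 10, file 8, file 11, file 3.
One step further: file 2, file 6, file 15 (7 so far).
One step further: file 5 (8 so far).
No other element is forced below file 13 by the given relations, so the count is 8.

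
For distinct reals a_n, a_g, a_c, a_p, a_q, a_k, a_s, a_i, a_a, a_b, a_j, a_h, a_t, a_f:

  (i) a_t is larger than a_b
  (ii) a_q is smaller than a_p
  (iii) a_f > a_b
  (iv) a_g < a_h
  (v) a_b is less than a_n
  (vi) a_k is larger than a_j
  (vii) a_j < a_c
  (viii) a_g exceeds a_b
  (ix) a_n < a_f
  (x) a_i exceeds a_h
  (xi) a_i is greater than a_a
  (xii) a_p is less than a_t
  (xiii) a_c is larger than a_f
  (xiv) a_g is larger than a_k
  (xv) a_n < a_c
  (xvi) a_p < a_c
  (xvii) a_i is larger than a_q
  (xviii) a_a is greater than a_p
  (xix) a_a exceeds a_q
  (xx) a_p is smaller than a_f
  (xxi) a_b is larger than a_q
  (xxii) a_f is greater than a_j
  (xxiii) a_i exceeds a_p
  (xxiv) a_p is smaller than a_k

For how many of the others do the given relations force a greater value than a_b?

Directly above a_b: a_t, a_n, a_g, a_f.
One step further: a_c, a_h (6 so far).
One step further: a_i (7 so far).
Nothing else is reachable above a_b; 7 in all.

7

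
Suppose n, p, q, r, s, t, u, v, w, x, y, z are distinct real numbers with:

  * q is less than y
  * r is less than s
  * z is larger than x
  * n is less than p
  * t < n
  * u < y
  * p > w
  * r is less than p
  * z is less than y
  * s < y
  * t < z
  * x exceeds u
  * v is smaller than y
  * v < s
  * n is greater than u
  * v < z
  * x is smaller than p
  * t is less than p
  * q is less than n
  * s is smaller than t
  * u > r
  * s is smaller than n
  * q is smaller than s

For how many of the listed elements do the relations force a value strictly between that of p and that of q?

3

The relations place q below p. An element lies strictly between them when it is forced above q and also forced below p.
Above q: {s, t, n, z, y}. Below p: {r, u, x, w, v, s, t, n}.
Intersection: {s, t, n} — 3.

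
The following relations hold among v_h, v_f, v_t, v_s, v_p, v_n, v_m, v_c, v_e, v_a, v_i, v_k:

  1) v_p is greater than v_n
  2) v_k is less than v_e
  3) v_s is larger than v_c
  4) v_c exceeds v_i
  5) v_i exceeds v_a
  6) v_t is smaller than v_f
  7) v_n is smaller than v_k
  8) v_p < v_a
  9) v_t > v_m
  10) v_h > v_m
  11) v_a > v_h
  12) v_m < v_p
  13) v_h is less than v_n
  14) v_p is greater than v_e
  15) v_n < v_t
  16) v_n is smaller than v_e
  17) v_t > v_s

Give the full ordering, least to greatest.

v_m < v_h < v_n < v_k < v_e < v_p < v_a < v_i < v_c < v_s < v_t < v_f

Nothing is placed below v_m, so it is least; from there v_m < v_h; v_h < v_n; v_n < v_k; v_k < v_e; v_e < v_p; v_p < v_a; v_a < v_i; v_i < v_c; v_c < v_s; v_s < v_t; v_t < v_f, each given directly.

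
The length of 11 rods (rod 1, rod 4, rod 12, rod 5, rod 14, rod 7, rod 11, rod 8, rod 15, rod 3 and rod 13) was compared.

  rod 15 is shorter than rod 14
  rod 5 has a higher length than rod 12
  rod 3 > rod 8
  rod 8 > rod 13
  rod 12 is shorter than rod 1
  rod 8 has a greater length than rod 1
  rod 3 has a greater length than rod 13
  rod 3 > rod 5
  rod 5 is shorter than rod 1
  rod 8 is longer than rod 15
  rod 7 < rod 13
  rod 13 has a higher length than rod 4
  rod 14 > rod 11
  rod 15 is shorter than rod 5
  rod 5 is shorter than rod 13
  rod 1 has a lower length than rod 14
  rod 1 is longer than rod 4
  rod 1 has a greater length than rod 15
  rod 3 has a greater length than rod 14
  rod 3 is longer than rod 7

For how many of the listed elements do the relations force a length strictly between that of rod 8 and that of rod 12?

3

Chaining upward from rod 12 reaches: rod 5, rod 1, rod 13, rod 14, rod 3.
Chaining downward from rod 8 reaches: rod 4, rod 7, rod 15, rod 5, rod 1, rod 13.
Strictly between rod 12 and rod 8 are those in both lists: rod 5, rod 1, rod 13 — 3 elements.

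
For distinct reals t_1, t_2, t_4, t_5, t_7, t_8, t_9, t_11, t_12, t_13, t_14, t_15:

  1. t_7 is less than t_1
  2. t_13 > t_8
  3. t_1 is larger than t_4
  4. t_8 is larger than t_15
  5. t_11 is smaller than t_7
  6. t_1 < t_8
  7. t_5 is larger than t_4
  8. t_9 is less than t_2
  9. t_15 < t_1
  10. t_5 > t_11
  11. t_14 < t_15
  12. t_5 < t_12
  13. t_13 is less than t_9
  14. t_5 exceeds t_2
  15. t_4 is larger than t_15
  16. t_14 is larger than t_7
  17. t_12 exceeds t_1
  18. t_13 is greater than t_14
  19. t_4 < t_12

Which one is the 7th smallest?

t_8

Chaining the given pairs: t_11 < t_7 < t_14 < t_15 < t_4 < t_1 < t_8 < t_13 < t_9 < t_2 < t_5 < t_12.
The 7th smallest is t_8.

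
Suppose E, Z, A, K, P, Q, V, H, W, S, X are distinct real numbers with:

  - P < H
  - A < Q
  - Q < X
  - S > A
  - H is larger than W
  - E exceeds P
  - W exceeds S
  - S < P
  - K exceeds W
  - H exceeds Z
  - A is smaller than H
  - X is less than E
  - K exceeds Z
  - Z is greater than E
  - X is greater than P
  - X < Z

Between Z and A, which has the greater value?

The relevant relations are A < S; S < P; P < X; X < E; E < Z.
Chaining these gives A < S < P < X < E < Z.
So A < Z; Z is the larger of the two.

Z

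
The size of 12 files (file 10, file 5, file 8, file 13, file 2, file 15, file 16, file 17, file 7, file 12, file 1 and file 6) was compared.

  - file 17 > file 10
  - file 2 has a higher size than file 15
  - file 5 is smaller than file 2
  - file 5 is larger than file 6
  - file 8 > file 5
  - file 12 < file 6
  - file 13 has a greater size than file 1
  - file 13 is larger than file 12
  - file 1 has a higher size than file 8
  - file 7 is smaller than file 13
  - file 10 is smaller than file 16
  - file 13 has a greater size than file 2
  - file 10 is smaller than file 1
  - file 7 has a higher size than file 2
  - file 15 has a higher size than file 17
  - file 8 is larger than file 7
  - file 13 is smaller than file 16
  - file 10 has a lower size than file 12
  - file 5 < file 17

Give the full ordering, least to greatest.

file 10 < file 12 < file 6 < file 5 < file 17 < file 15 < file 2 < file 7 < file 8 < file 1 < file 13 < file 16

Nothing is placed below file 10, so it is least; from there file 10 < file 12; file 12 < file 6; file 6 < file 5; file 5 < file 17; file 17 < file 15; file 15 < file 2; file 2 < file 7; file 7 < file 8; file 8 < file 1; file 1 < file 13; file 13 < file 16, each given directly.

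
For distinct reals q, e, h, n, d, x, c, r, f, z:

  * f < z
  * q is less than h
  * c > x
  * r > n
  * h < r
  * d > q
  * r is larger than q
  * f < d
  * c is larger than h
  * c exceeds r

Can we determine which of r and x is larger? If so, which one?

undetermined

Following every chain through x: above x we get c.
r is not reached, and no chain runs the other way from r to x.
So the given relations leave the order of x and r undetermined.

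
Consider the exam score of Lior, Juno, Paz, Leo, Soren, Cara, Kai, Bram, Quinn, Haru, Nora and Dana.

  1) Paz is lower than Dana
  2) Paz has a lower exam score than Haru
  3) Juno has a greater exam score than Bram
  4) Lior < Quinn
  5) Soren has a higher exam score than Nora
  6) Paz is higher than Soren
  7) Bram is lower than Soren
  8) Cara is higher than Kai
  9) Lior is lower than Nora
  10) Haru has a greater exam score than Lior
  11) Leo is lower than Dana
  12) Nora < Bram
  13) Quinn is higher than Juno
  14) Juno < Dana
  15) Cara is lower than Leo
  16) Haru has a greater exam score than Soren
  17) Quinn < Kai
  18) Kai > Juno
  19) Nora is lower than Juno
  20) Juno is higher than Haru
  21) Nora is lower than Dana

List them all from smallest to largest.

The consecutive links are each given: Lior < Nora; Nora < Bram; Bram < Soren; Soren < Paz; Paz < Haru; Haru < Juno; Juno < Quinn; Quinn < Kai; Kai < Cara; Cara < Leo; Leo < Dana.

Lior < Nora < Bram < Soren < Paz < Haru < Juno < Quinn < Kai < Cara < Leo < Dana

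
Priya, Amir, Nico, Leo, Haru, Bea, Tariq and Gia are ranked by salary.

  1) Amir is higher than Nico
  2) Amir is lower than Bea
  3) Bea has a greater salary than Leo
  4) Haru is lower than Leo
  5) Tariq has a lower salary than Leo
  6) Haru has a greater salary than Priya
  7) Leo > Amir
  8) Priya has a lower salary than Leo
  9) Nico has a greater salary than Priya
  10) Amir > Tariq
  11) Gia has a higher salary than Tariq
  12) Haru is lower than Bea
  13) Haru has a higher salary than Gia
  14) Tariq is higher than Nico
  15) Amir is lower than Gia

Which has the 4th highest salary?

Gia

Chaining the given pairs: Priya < Nico < Tariq < Amir < Gia < Haru < Leo < Bea.
The 4th largest is Gia.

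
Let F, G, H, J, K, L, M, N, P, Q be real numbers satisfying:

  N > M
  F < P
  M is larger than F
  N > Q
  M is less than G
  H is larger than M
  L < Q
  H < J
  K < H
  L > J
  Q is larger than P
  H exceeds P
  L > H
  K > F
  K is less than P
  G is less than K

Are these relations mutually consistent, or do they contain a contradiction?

The single ordering F < M < G < K < P < H < J < L < Q < N satisfies every listed relation, so no contradiction arises.

consistent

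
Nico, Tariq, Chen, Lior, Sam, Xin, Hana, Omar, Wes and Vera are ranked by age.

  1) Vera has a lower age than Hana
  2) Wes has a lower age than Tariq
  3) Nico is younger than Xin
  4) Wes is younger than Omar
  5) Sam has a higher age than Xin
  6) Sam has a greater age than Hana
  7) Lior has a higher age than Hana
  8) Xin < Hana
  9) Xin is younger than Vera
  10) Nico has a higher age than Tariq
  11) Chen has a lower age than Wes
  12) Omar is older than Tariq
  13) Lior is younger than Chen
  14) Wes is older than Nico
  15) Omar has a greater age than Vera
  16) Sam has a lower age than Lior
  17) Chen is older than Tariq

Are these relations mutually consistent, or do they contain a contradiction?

inconsistent

We have Wes < Tariq stated directly, yet also Tariq < Nico < Xin < Vera < Hana < Sam < Lior < Chen < Wes by chaining the others — so Tariq < Wes. Contradiction.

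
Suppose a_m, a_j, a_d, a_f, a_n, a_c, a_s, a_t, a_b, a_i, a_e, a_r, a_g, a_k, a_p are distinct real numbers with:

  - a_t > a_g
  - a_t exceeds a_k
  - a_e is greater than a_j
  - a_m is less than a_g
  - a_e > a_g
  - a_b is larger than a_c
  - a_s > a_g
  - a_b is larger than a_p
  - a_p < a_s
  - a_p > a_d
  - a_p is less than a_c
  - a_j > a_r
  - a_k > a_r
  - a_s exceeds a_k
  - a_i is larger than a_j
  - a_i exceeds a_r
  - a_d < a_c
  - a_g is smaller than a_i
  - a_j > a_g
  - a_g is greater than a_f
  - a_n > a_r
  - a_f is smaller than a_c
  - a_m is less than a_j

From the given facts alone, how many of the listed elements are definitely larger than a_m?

6

The elements the relations force above a_m are a_g, a_j, a_s, a_e, a_t, a_i — no chain reaches any other.
That is 6.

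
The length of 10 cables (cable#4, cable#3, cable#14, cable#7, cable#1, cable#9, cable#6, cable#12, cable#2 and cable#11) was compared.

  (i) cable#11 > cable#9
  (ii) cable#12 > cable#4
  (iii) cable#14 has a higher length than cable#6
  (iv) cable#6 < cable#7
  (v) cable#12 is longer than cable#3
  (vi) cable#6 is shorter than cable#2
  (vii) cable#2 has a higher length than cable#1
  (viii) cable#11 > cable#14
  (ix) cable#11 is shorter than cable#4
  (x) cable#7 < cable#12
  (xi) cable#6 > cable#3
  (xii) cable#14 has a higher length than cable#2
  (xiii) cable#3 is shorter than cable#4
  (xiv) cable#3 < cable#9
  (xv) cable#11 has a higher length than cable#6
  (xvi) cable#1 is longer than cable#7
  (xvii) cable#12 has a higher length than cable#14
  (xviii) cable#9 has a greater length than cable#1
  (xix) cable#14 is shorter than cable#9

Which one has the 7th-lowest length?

cable#9

The consecutive relations fix a unique order: cable#3 < cable#6 < cable#7 < cable#1 < cable#2 < cable#14 < cable#9 < cable#11 < cable#4 < cable#12.
Counting 7 from the smallest end gives cable#9.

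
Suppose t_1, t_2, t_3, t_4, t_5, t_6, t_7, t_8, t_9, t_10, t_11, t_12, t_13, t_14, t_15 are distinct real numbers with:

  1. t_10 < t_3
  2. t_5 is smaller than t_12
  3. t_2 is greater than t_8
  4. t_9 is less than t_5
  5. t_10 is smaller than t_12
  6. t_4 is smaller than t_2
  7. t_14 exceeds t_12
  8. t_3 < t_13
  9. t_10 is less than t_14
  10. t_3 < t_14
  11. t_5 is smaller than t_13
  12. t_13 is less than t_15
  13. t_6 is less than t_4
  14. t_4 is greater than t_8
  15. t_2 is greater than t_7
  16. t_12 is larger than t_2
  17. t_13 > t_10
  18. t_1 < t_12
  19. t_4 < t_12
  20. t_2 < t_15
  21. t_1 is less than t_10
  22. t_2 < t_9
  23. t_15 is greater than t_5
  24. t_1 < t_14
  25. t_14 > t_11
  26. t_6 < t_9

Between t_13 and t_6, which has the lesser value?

The relevant relations are t_6 < t_4; t_4 < t_2; t_2 < t_9; t_9 < t_5; t_5 < t_13.
Chaining these gives t_6 < t_4 < t_2 < t_9 < t_5 < t_13.
So t_6 < t_13; t_6 is the smaller of the two.

t_6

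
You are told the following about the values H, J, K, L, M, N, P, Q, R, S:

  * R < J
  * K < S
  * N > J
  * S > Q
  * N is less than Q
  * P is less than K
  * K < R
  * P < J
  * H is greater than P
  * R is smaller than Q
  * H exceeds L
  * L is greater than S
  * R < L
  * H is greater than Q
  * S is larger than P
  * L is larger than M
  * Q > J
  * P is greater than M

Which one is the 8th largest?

K

Chaining the given pairs: M < P < K < R < J < N < Q < S < L < H.
Counting 8 from the largest end gives K.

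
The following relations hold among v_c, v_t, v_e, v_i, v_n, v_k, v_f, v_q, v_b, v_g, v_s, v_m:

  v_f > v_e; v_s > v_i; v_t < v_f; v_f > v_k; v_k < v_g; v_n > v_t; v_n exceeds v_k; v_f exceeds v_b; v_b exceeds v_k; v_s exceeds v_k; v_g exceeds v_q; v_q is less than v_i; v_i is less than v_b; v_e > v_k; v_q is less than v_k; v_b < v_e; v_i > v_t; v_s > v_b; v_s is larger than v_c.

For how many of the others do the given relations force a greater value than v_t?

The elements the relations force above v_t are v_i, v_b, v_n, v_e, v_f, v_s — no chain reaches any other.
That is 6.

6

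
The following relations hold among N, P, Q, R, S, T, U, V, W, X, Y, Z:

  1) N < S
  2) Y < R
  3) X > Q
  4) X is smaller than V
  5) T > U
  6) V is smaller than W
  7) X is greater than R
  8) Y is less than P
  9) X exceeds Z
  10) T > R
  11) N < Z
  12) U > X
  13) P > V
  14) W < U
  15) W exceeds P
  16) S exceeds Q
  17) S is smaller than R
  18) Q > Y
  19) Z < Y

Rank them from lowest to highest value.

Each adjacent pair is fixed by a given relation: N < Z; Z < Y; Y < Q; Q < S; S < R; R < X; X < V; V < P; P < W; W < U; U < T. Chaining them end to end gives the full order.

N < Z < Y < Q < S < R < X < V < P < W < U < T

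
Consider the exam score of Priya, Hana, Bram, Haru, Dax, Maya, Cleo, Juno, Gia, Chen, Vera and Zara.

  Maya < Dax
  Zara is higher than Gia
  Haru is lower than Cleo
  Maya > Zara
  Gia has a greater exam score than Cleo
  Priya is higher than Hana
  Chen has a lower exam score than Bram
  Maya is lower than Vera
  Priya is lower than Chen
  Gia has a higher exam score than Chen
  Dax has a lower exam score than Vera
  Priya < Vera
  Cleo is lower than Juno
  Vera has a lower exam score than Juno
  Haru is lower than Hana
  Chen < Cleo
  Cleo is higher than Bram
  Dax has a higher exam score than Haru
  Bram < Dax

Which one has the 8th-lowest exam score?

Chaining the given pairs: Haru < Hana < Priya < Chen < Bram < Cleo < Gia < Zara < Maya < Dax < Vera < Juno.
The 8th smallest is Zara.

Zara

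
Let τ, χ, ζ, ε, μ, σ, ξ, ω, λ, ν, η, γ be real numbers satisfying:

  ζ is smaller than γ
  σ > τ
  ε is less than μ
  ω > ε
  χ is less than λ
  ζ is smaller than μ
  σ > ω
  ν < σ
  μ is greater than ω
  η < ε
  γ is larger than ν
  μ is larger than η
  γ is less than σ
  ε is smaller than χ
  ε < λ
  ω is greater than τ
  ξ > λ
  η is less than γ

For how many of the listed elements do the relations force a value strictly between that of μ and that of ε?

The relations place ε below μ. An element lies strictly between them when it is forced above ε and also forced below μ.
Above ε: {ω, χ, λ, ξ, σ}. Below μ: {η, ζ, τ, ω}.
Intersection: {ω} — 1.

1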